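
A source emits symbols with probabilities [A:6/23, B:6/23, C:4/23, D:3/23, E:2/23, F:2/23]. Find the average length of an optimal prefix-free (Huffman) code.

Huffman tree construction:
Combine smallest probabilities repeatedly
Resulting codes:
  A: 01 (length 2)
  B: 10 (length 2)
  C: 111 (length 3)
  D: 110 (length 3)
  E: 000 (length 3)
  F: 001 (length 3)
Average length = Σ p(s) × length(s) = 2.4783 bits


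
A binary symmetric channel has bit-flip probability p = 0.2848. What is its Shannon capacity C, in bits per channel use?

For BSC with error probability p:
C = 1 - H(p) where H(p) is binary entropy
H(0.2848) = -0.2848 × log₂(0.2848) - 0.7152 × log₂(0.7152)
H(p) = 0.8619
C = 1 - 0.8619 = 0.1381 bits/use


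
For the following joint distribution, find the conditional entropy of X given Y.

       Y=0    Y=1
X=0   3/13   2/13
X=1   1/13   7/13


H(X|Y) = Σ_y p(y) H(X|Y=y)
  p(Y=0) = 4/13, H(X|Y=0) = 0.8113
  p(Y=1) = 9/13, H(X|Y=1) = 0.7642
H(X|Y) = 0.3077×0.8113 + 0.6923×0.7642 = 0.7787 bits


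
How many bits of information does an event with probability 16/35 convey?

Information content I(x) = -log₂(p(x))
I = -log₂(16/35) = -log₂(0.4571)
I = 1.1293 bits


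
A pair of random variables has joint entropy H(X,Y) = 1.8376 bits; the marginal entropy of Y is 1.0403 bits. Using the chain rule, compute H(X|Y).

Chain rule: H(X,Y) = H(X|Y) + H(Y)
H(X|Y) = H(X,Y) - H(Y) = 1.8376 - 1.0403 = 0.7973 bits


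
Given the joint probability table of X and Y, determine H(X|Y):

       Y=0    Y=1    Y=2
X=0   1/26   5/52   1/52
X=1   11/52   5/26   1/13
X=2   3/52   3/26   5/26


H(X|Y) = Σ_y p(y) H(X|Y=y)
  p(Y=0) = 4/13, H(X|Y=0) = 1.1995
  p(Y=1) = 21/52, H(X|Y=1) = 1.5190
  p(Y=2) = 15/52, H(X|Y=2) = 1.1589
H(X|Y) = 0.3077×1.1995 + 0.4038×1.5190 + 0.2885×1.1589 = 1.3168 bits


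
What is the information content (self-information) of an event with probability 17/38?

Information content I(x) = -log₂(p(x))
I = -log₂(17/38) = -log₂(0.4474)
I = 1.1605 bits


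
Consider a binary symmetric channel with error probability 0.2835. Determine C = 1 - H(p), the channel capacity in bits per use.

For BSC with error probability p:
C = 1 - H(p) where H(p) is binary entropy
H(0.2835) = -0.2835 × log₂(0.2835) - 0.7165 × log₂(0.7165)
H(p) = 0.8602
C = 1 - 0.8602 = 0.1398 bits/use


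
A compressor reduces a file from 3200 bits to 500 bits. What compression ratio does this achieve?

Compression ratio = Original / Compressed
= 3200 / 500 = 6.40:1


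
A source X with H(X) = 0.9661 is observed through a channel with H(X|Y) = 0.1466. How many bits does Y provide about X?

I(X;Y) = H(X) - H(X|Y)
I(X;Y) = 0.9661 - 0.1466 = 0.8195 bits


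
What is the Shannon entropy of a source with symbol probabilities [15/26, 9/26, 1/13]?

H(X) = -Σ p(x) log₂ p(x)
  -15/26 × log₂(15/26) = 0.4578
  -9/26 × log₂(9/26) = 0.5298
  -1/13 × log₂(1/13) = 0.2846
H(X) = 1.2723 bits


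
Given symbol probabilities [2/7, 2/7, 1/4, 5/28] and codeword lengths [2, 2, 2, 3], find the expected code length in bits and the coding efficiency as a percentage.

Average length L = Σ p_i × l_i = 2.1786 bits
Entropy H = 1.9766 bits
Efficiency η = H/L × 100% = 90.73%


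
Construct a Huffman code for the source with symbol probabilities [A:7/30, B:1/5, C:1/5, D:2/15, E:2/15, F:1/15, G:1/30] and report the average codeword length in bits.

Huffman tree construction:
Combine smallest probabilities repeatedly
Resulting codes:
  A: 01 (length 2)
  B: 111 (length 3)
  C: 00 (length 2)
  D: 101 (length 3)
  E: 110 (length 3)
  F: 1001 (length 4)
  G: 1000 (length 4)
Average length = Σ p(s) × length(s) = 2.6667 bits


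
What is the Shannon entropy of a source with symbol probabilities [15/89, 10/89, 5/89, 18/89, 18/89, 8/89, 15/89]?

H(X) = -Σ p(x) log₂ p(x)
  -15/89 × log₂(15/89) = 0.4330
  -10/89 × log₂(10/89) = 0.3544
  -5/89 × log₂(5/89) = 0.2334
  -18/89 × log₂(18/89) = 0.4663
  -18/89 × log₂(18/89) = 0.4663
  -8/89 × log₂(8/89) = 0.3124
  -15/89 × log₂(15/89) = 0.4330
H(X) = 2.6987 bits


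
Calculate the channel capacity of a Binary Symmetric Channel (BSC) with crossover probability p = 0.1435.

For BSC with error probability p:
C = 1 - H(p) where H(p) is binary entropy
H(0.1435) = -0.1435 × log₂(0.1435) - 0.8565 × log₂(0.8565)
H(p) = 0.5933
C = 1 - 0.5933 = 0.4067 bits/use


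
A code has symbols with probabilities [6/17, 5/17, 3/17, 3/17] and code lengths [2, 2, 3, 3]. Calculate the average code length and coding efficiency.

Average length L = Σ p_i × l_i = 2.3529 bits
Entropy H = 1.9328 bits
Efficiency η = H/L × 100% = 82.14%


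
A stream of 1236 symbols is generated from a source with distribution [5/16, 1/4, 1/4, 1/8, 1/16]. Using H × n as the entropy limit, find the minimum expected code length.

Entropy H = 2.1494 bits/symbol
Minimum bits = H × n = 2.1494 × 1236
= 2656.66 bits


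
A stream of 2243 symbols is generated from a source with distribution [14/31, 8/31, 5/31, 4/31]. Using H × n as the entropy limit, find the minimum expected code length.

Entropy H = 1.8280 bits/symbol
Minimum bits = H × n = 1.8280 × 2243
= 4100.17 bits


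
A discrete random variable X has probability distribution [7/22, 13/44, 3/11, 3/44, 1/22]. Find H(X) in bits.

H(X) = -Σ p(x) log₂ p(x)
  -7/22 × log₂(7/22) = 0.5257
  -13/44 × log₂(13/44) = 0.5197
  -3/11 × log₂(3/11) = 0.5112
  -3/44 × log₂(3/44) = 0.2642
  -1/22 × log₂(1/22) = 0.2027
H(X) = 2.0235 bits


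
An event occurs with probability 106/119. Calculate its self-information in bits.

Information content I(x) = -log₂(p(x))
I = -log₂(106/119) = -log₂(0.8908)
I = 0.1669 bits


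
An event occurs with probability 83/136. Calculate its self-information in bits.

Information content I(x) = -log₂(p(x))
I = -log₂(83/136) = -log₂(0.6103)
I = 0.7124 bits


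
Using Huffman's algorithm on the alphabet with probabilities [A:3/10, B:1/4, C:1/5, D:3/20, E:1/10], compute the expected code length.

Huffman tree construction:
Combine smallest probabilities repeatedly
Resulting codes:
  A: 11 (length 2)
  B: 01 (length 2)
  C: 00 (length 2)
  D: 101 (length 3)
  E: 100 (length 3)
Average length = Σ p(s) × length(s) = 2.2500 bits


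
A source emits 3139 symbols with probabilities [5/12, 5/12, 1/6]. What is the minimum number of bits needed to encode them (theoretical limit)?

Entropy H = 1.4834 bits/symbol
Minimum bits = H × n = 1.4834 × 3139
= 4656.25 bits


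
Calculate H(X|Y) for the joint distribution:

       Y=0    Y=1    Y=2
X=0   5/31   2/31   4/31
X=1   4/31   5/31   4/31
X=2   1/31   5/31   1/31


H(X|Y) = Σ_y p(y) H(X|Y=y)
  p(Y=0) = 10/31, H(X|Y=0) = 1.3610
  p(Y=1) = 12/31, H(X|Y=1) = 1.4834
  p(Y=2) = 9/31, H(X|Y=2) = 1.3921
H(X|Y) = 0.3226×1.3610 + 0.3871×1.4834 + 0.2903×1.3921 = 1.4174 bits


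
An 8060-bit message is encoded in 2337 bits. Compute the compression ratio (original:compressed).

Compression ratio = Original / Compressed
= 8060 / 2337 = 3.45:1


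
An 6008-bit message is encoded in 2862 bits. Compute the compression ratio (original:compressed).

Compression ratio = Original / Compressed
= 6008 / 2862 = 2.10:1


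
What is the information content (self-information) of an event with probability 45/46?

Information content I(x) = -log₂(p(x))
I = -log₂(45/46) = -log₂(0.9783)
I = 0.0317 bits


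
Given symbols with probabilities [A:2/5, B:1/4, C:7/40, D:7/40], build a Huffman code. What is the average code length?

Huffman tree construction:
Combine smallest probabilities repeatedly
Resulting codes:
  A: 0 (length 1)
  B: 10 (length 2)
  C: 110 (length 3)
  D: 111 (length 3)
Average length = Σ p(s) × length(s) = 1.9500 bits


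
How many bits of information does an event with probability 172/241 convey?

Information content I(x) = -log₂(p(x))
I = -log₂(172/241) = -log₂(0.7137)
I = 0.4866 bits


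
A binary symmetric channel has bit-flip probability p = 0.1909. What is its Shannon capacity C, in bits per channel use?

For BSC with error probability p:
C = 1 - H(p) where H(p) is binary entropy
H(0.1909) = -0.1909 × log₂(0.1909) - 0.8091 × log₂(0.8091)
H(p) = 0.7034
C = 1 - 0.7034 = 0.2966 bits/use


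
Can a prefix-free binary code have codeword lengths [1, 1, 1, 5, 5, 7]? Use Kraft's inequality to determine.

Kraft inequality: Σ 2^(-l_i) ≤ 1 for prefix-free code
Calculating: 2^(-1) + 2^(-1) + 2^(-1) + 2^(-5) + 2^(-5) + 2^(-7)
= 0.5 + 0.5 + 0.5 + 0.03125 + 0.03125 + 0.0078125
= 1.5703
Since 1.5703 > 1, prefix-free code does not exist


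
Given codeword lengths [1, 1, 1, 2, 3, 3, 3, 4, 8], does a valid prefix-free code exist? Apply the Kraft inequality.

Kraft inequality: Σ 2^(-l_i) ≤ 1 for prefix-free code
Calculating: 2^(-1) + 2^(-1) + 2^(-1) + 2^(-2) + 2^(-3) + 2^(-3) + 2^(-3) + 2^(-4) + 2^(-8)
= 0.5 + 0.5 + 0.5 + 0.25 + 0.125 + 0.125 + 0.125 + 0.0625 + 0.00390625
= 2.1914
Since 2.1914 > 1, prefix-free code does not exist


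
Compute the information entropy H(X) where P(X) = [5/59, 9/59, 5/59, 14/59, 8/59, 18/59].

H(X) = -Σ p(x) log₂ p(x)
  -5/59 × log₂(5/59) = 0.3018
  -9/59 × log₂(9/59) = 0.4138
  -5/59 × log₂(5/59) = 0.3018
  -14/59 × log₂(14/59) = 0.4924
  -8/59 × log₂(8/59) = 0.3909
  -18/59 × log₂(18/59) = 0.5225
H(X) = 2.4231 bits


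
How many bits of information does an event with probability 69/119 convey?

Information content I(x) = -log₂(p(x))
I = -log₂(69/119) = -log₂(0.5798)
I = 0.7863 bits


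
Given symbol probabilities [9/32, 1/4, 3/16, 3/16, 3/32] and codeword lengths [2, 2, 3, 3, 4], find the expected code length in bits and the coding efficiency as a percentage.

Average length L = Σ p_i × l_i = 2.5625 bits
Entropy H = 2.2405 bits
Efficiency η = H/L × 100% = 87.43%


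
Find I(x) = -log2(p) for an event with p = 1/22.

Information content I(x) = -log₂(p(x))
I = -log₂(1/22) = -log₂(0.0455)
I = 4.4594 bits


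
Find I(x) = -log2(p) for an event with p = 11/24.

Information content I(x) = -log₂(p(x))
I = -log₂(11/24) = -log₂(0.4583)
I = 1.1255 bits


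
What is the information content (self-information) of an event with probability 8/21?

Information content I(x) = -log₂(p(x))
I = -log₂(8/21) = -log₂(0.3810)
I = 1.3923 bits


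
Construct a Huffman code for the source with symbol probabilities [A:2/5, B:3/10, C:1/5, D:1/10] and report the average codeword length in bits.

Huffman tree construction:
Combine smallest probabilities repeatedly
Resulting codes:
  A: 0 (length 1)
  B: 10 (length 2)
  C: 111 (length 3)
  D: 110 (length 3)
Average length = Σ p(s) × length(s) = 1.9000 bits


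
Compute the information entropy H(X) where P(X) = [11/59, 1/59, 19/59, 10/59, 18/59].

H(X) = -Σ p(x) log₂ p(x)
  -11/59 × log₂(11/59) = 0.4518
  -1/59 × log₂(1/59) = 0.0997
  -19/59 × log₂(19/59) = 0.5264
  -10/59 × log₂(10/59) = 0.4340
  -18/59 × log₂(18/59) = 0.5225
H(X) = 2.0345 bits


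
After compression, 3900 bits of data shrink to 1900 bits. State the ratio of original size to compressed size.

Compression ratio = Original / Compressed
= 3900 / 1900 = 2.05:1


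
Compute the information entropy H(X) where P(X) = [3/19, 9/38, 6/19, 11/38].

H(X) = -Σ p(x) log₂ p(x)
  -3/19 × log₂(3/19) = 0.4205
  -9/38 × log₂(9/38) = 0.4922
  -6/19 × log₂(6/19) = 0.5251
  -11/38 × log₂(11/38) = 0.5177
H(X) = 1.9555 bits


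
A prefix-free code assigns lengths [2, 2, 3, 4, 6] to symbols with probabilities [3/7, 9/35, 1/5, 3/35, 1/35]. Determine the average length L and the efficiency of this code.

Average length L = Σ p_i × l_i = 2.4857 bits
Entropy H = 1.9425 bits
Efficiency η = H/L × 100% = 78.14%


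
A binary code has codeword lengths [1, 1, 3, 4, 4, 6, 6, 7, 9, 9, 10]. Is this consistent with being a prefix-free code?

Kraft inequality: Σ 2^(-l_i) ≤ 1 for prefix-free code
Calculating: 2^(-1) + 2^(-1) + 2^(-3) + 2^(-4) + 2^(-4) + 2^(-6) + 2^(-6) + 2^(-7) + 2^(-9) + 2^(-9) + 2^(-10)
= 0.5 + 0.5 + 0.125 + 0.0625 + 0.0625 + 0.015625 + 0.015625 + 0.0078125 + 0.001953125 + 0.001953125 + 0.0009765625
= 1.2939
Since 1.2939 > 1, prefix-free code does not exist


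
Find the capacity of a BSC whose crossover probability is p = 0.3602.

For BSC with error probability p:
C = 1 - H(p) where H(p) is binary entropy
H(0.3602) = -0.3602 × log₂(0.3602) - 0.6398 × log₂(0.6398)
H(p) = 0.9428
C = 1 - 0.9428 = 0.0572 bits/use


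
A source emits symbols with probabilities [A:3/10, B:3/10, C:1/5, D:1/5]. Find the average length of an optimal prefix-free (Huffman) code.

Huffman tree construction:
Combine smallest probabilities repeatedly
Resulting codes:
  A: 10 (length 2)
  B: 11 (length 2)
  C: 00 (length 2)
  D: 01 (length 2)
Average length = Σ p(s) × length(s) = 2.0000 bits


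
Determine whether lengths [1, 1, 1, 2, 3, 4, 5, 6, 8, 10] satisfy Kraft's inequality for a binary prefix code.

Kraft inequality: Σ 2^(-l_i) ≤ 1 for prefix-free code
Calculating: 2^(-1) + 2^(-1) + 2^(-1) + 2^(-2) + 2^(-3) + 2^(-4) + 2^(-5) + 2^(-6) + 2^(-8) + 2^(-10)
= 0.5 + 0.5 + 0.5 + 0.25 + 0.125 + 0.0625 + 0.03125 + 0.015625 + 0.00390625 + 0.0009765625
= 1.9893
Since 1.9893 > 1, prefix-free code does not exist


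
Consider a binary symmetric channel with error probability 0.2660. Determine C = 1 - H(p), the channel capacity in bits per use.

For BSC with error probability p:
C = 1 - H(p) where H(p) is binary entropy
H(0.2660) = -0.2660 × log₂(0.2660) - 0.7340 × log₂(0.7340)
H(p) = 0.8357
C = 1 - 0.8357 = 0.1643 bits/use


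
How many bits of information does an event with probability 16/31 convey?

Information content I(x) = -log₂(p(x))
I = -log₂(16/31) = -log₂(0.5161)
I = 0.9542 bits


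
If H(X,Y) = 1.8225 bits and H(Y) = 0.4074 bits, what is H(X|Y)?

Chain rule: H(X,Y) = H(X|Y) + H(Y)
H(X|Y) = H(X,Y) - H(Y) = 1.8225 - 0.4074 = 1.4151 bits


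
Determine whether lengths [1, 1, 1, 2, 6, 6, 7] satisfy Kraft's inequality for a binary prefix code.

Kraft inequality: Σ 2^(-l_i) ≤ 1 for prefix-free code
Calculating: 2^(-1) + 2^(-1) + 2^(-1) + 2^(-2) + 2^(-6) + 2^(-6) + 2^(-7)
= 0.5 + 0.5 + 0.5 + 0.25 + 0.015625 + 0.015625 + 0.0078125
= 1.7891
Since 1.7891 > 1, prefix-free code does not exist


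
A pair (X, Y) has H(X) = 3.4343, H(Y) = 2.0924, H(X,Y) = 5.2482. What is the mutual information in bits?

I(X;Y) = H(X) + H(Y) - H(X,Y)
I(X;Y) = 3.4343 + 2.0924 - 5.2482 = 0.2785 bits


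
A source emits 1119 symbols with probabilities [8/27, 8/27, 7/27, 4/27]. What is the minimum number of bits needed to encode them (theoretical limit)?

Entropy H = 1.9530 bits/symbol
Minimum bits = H × n = 1.9530 × 1119
= 2185.39 bits


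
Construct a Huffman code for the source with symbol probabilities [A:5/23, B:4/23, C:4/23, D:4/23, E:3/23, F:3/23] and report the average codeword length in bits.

Huffman tree construction:
Combine smallest probabilities repeatedly
Resulting codes:
  A: 01 (length 2)
  B: 110 (length 3)
  C: 111 (length 3)
  D: 00 (length 2)
  E: 100 (length 3)
  F: 101 (length 3)
Average length = Σ p(s) × length(s) = 2.6087 bits


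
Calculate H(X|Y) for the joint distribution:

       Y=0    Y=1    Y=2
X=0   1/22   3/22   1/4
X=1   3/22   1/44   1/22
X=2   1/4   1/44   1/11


H(X|Y) = Σ_y p(y) H(X|Y=y)
  p(Y=0) = 19/44, H(X|Y=0) = 1.3235
  p(Y=1) = 2/11, H(X|Y=1) = 1.0613
  p(Y=2) = 17/44, H(X|Y=2) = 1.2608
H(X|Y) = 0.4318×1.3235 + 0.1818×1.0613 + 0.3864×1.2608 = 1.2516 bits


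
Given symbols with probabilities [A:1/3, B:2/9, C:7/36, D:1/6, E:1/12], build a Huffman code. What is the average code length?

Huffman tree construction:
Combine smallest probabilities repeatedly
Resulting codes:
  A: 11 (length 2)
  B: 01 (length 2)
  C: 00 (length 2)
  D: 101 (length 3)
  E: 100 (length 3)
Average length = Σ p(s) × length(s) = 2.2500 bits


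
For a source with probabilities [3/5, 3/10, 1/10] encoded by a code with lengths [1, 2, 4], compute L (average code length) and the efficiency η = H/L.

Average length L = Σ p_i × l_i = 1.6000 bits
Entropy H = 1.2955 bits
Efficiency η = H/L × 100% = 80.97%


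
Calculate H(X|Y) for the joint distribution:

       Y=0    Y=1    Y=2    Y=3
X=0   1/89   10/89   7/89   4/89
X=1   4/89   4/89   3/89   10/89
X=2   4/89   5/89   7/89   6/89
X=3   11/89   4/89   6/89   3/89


H(X|Y) = Σ_y p(y) H(X|Y=y)
  p(Y=0) = 20/89, H(X|Y=0) = 1.6192
  p(Y=1) = 23/89, H(X|Y=1) = 1.8788
  p(Y=2) = 23/89, H(X|Y=2) = 1.9337
  p(Y=3) = 23/89, H(X|Y=3) = 1.8503
H(X|Y) = 0.2247×1.6192 + 0.2584×1.8788 + 0.2584×1.9337 + 0.2584×1.8503 = 1.8273 bits


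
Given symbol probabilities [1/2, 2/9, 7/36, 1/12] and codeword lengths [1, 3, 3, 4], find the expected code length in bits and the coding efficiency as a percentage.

Average length L = Σ p_i × l_i = 2.0833 bits
Entropy H = 1.7403 bits
Efficiency η = H/L × 100% = 83.54%


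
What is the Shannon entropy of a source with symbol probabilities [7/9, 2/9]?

H(X) = -Σ p(x) log₂ p(x)
  -7/9 × log₂(7/9) = 0.2820
  -2/9 × log₂(2/9) = 0.4822
H(X) = 0.7642 bits


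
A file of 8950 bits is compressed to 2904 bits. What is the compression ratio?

Compression ratio = Original / Compressed
= 8950 / 2904 = 3.08:1


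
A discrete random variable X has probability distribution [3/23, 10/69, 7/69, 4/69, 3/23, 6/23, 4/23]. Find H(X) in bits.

H(X) = -Σ p(x) log₂ p(x)
  -3/23 × log₂(3/23) = 0.3833
  -10/69 × log₂(10/69) = 0.4039
  -7/69 × log₂(7/69) = 0.3349
  -4/69 × log₂(4/69) = 0.2382
  -3/23 × log₂(3/23) = 0.3833
  -6/23 × log₂(6/23) = 0.5057
  -4/23 × log₂(4/23) = 0.4389
H(X) = 2.6881 bits


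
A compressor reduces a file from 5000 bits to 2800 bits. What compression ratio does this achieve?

Compression ratio = Original / Compressed
= 5000 / 2800 = 1.79:1


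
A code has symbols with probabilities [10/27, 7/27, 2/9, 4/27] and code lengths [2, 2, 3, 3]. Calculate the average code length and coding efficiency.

Average length L = Σ p_i × l_i = 2.3704 bits
Entropy H = 1.9260 bits
Efficiency η = H/L × 100% = 81.25%


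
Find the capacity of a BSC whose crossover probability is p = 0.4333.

For BSC with error probability p:
C = 1 - H(p) where H(p) is binary entropy
H(0.4333) = -0.4333 × log₂(0.4333) - 0.5667 × log₂(0.5667)
H(p) = 0.9871
C = 1 - 0.9871 = 0.0129 bits/use


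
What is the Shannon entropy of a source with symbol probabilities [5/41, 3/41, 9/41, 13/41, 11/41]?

H(X) = -Σ p(x) log₂ p(x)
  -5/41 × log₂(5/41) = 0.3702
  -3/41 × log₂(3/41) = 0.2760
  -9/41 × log₂(9/41) = 0.4802
  -13/41 × log₂(13/41) = 0.5254
  -11/41 × log₂(11/41) = 0.5093
H(X) = 2.1611 bits


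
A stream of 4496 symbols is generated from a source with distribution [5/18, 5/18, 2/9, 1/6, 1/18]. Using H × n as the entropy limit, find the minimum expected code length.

Entropy H = 2.1714 bits/symbol
Minimum bits = H × n = 2.1714 × 4496
= 9762.43 bits


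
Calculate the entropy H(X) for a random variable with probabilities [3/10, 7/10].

H(X) = -Σ p(x) log₂ p(x)
  -3/10 × log₂(3/10) = 0.5211
  -7/10 × log₂(7/10) = 0.3602
H(X) = 0.8813 bits


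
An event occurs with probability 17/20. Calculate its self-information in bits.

Information content I(x) = -log₂(p(x))
I = -log₂(17/20) = -log₂(0.8500)
I = 0.2345 bits


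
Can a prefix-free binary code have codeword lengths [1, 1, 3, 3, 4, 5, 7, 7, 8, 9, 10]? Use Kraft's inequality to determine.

Kraft inequality: Σ 2^(-l_i) ≤ 1 for prefix-free code
Calculating: 2^(-1) + 2^(-1) + 2^(-3) + 2^(-3) + 2^(-4) + 2^(-5) + 2^(-7) + 2^(-7) + 2^(-8) + 2^(-9) + 2^(-10)
= 0.5 + 0.5 + 0.125 + 0.125 + 0.0625 + 0.03125 + 0.0078125 + 0.0078125 + 0.00390625 + 0.001953125 + 0.0009765625
= 1.3662
Since 1.3662 > 1, prefix-free code does not exist


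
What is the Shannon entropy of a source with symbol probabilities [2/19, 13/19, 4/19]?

H(X) = -Σ p(x) log₂ p(x)
  -2/19 × log₂(2/19) = 0.3419
  -13/19 × log₂(13/19) = 0.3746
  -4/19 × log₂(4/19) = 0.4732
H(X) = 1.1897 bits


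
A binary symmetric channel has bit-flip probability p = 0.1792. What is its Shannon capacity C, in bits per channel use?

For BSC with error probability p:
C = 1 - H(p) where H(p) is binary entropy
H(0.1792) = -0.1792 × log₂(0.1792) - 0.8208 × log₂(0.8208)
H(p) = 0.6783
C = 1 - 0.6783 = 0.3217 bits/use


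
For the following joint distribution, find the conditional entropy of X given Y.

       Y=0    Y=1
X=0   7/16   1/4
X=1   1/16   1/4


H(X|Y) = Σ_y p(y) H(X|Y=y)
  p(Y=0) = 1/2, H(X|Y=0) = 0.5436
  p(Y=1) = 1/2, H(X|Y=1) = 1.0000
H(X|Y) = 0.5000×0.5436 + 0.5000×1.0000 = 0.7718 bits


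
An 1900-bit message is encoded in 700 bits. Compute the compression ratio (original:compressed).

Compression ratio = Original / Compressed
= 1900 / 700 = 2.71:1


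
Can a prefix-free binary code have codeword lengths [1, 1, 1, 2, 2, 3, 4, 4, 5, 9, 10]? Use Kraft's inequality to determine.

Kraft inequality: Σ 2^(-l_i) ≤ 1 for prefix-free code
Calculating: 2^(-1) + 2^(-1) + 2^(-1) + 2^(-2) + 2^(-2) + 2^(-3) + 2^(-4) + 2^(-4) + 2^(-5) + 2^(-9) + 2^(-10)
= 0.5 + 0.5 + 0.5 + 0.25 + 0.25 + 0.125 + 0.0625 + 0.0625 + 0.03125 + 0.001953125 + 0.0009765625
= 2.2842
Since 2.2842 > 1, prefix-free code does not exist


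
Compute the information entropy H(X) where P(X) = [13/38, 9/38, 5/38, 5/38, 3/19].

H(X) = -Σ p(x) log₂ p(x)
  -13/38 × log₂(13/38) = 0.5294
  -9/38 × log₂(9/38) = 0.4922
  -5/38 × log₂(5/38) = 0.3850
  -5/38 × log₂(5/38) = 0.3850
  -3/19 × log₂(3/19) = 0.4205
H(X) = 2.2120 bits


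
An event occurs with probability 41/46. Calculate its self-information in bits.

Information content I(x) = -log₂(p(x))
I = -log₂(41/46) = -log₂(0.8913)
I = 0.1660 bits


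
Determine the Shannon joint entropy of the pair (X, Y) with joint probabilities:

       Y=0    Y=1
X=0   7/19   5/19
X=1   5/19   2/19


H(X,Y) = -Σ p(x,y) log₂ p(x,y)
  p(0,0)=7/19: -0.3684 × log₂(0.3684) = 0.5307
  p(0,1)=5/19: -0.2632 × log₂(0.2632) = 0.5068
  p(1,0)=5/19: -0.2632 × log₂(0.2632) = 0.5068
  p(1,1)=2/19: -0.1053 × log₂(0.1053) = 0.3419
H(X,Y) = 1.8863 bits


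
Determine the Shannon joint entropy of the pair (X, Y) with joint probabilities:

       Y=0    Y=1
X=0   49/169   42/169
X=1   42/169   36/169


H(X,Y) = -Σ p(x,y) log₂ p(x,y)
  p(0,0)=49/169: -0.2899 × log₂(0.2899) = 0.5179
  p(0,1)=42/169: -0.2485 × log₂(0.2485) = 0.4992
  p(1,0)=42/169: -0.2485 × log₂(0.2485) = 0.4992
  p(1,1)=36/169: -0.2130 × log₂(0.2130) = 0.4752
H(X,Y) = 1.9915 bits


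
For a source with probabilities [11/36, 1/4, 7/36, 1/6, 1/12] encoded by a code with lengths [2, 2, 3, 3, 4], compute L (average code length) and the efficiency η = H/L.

Average length L = Σ p_i × l_i = 2.5278 bits
Entropy H = 2.2116 bits
Efficiency η = H/L × 100% = 87.49%


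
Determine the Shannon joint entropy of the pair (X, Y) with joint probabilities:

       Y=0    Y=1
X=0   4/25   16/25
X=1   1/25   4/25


H(X,Y) = -Σ p(x,y) log₂ p(x,y)
  p(0,0)=4/25: -0.1600 × log₂(0.1600) = 0.4230
  p(0,1)=16/25: -0.6400 × log₂(0.6400) = 0.4121
  p(1,0)=1/25: -0.0400 × log₂(0.0400) = 0.1858
  p(1,1)=4/25: -0.1600 × log₂(0.1600) = 0.4230
H(X,Y) = 1.4439 bits


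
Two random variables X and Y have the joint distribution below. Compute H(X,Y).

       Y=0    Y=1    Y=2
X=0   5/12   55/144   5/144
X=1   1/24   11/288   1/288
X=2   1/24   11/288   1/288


H(X,Y) = -Σ p(x,y) log₂ p(x,y)
  p(0,0)=5/12: -0.4167 × log₂(0.4167) = 0.5263
  p(0,1)=55/144: -0.3819 × log₂(0.3819) = 0.5304
  p(0,2)=5/144: -0.0347 × log₂(0.0347) = 0.1683
  p(1,0)=1/24: -0.0417 × log₂(0.0417) = 0.1910
  p(1,1)=11/288: -0.0382 × log₂(0.0382) = 0.1799
  p(1,2)=1/288: -0.0035 × log₂(0.0035) = 0.0284
  p(2,0)=1/24: -0.0417 × log₂(0.0417) = 0.1910
  p(2,1)=11/288: -0.0382 × log₂(0.0382) = 0.1799
  p(2,2)=1/288: -0.0035 × log₂(0.0035) = 0.0284
H(X,Y) = 2.0236 bits


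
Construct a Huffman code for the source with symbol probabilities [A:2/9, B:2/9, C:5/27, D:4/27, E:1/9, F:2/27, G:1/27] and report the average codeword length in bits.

Huffman tree construction:
Combine smallest probabilities repeatedly
Resulting codes:
  A: 00 (length 2)
  B: 01 (length 2)
  C: 111 (length 3)
  D: 110 (length 3)
  E: 100 (length 3)
  F: 1011 (length 4)
  G: 1010 (length 4)
Average length = Σ p(s) × length(s) = 2.6667 bits


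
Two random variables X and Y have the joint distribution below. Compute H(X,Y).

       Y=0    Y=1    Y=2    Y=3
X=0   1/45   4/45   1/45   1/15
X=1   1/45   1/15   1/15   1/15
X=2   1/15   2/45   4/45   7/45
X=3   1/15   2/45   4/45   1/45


H(X,Y) = -Σ p(x,y) log₂ p(x,y)
  p(0,0)=1/45: -0.0222 × log₂(0.0222) = 0.1220
  p(0,1)=4/45: -0.0889 × log₂(0.0889) = 0.3104
  p(0,2)=1/45: -0.0222 × log₂(0.0222) = 0.1220
  p(0,3)=1/15: -0.0667 × log₂(0.0667) = 0.2605
  p(1,0)=1/45: -0.0222 × log₂(0.0222) = 0.1220
  p(1,1)=1/15: -0.0667 × log₂(0.0667) = 0.2605
  p(1,2)=1/15: -0.0667 × log₂(0.0667) = 0.2605
  p(1,3)=1/15: -0.0667 × log₂(0.0667) = 0.2605
  p(2,0)=1/15: -0.0667 × log₂(0.0667) = 0.2605
  p(2,1)=2/45: -0.0444 × log₂(0.0444) = 0.1996
  p(2,2)=4/45: -0.0889 × log₂(0.0889) = 0.3104
  p(2,3)=7/45: -0.1556 × log₂(0.1556) = 0.4176
  p(3,0)=1/15: -0.0667 × log₂(0.0667) = 0.2605
  p(3,1)=2/45: -0.0444 × log₂(0.0444) = 0.1996
  p(3,2)=4/45: -0.0889 × log₂(0.0889) = 0.3104
  p(3,3)=1/45: -0.0222 × log₂(0.0222) = 0.1220
H(X,Y) = 3.7989 bits


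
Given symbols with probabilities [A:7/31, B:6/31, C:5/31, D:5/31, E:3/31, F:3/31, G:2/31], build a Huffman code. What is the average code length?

Huffman tree construction:
Combine smallest probabilities repeatedly
Resulting codes:
  A: 01 (length 2)
  B: 00 (length 2)
  C: 101 (length 3)
  D: 110 (length 3)
  E: 1111 (length 4)
  F: 100 (length 3)
  G: 1110 (length 4)
Average length = Σ p(s) × length(s) = 2.7419 bits


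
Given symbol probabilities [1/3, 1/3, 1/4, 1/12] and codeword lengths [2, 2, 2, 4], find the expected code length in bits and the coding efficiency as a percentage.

Average length L = Σ p_i × l_i = 2.1667 bits
Entropy H = 1.8554 bits
Efficiency η = H/L × 100% = 85.63%


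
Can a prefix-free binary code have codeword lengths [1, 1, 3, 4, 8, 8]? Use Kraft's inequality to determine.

Kraft inequality: Σ 2^(-l_i) ≤ 1 for prefix-free code
Calculating: 2^(-1) + 2^(-1) + 2^(-3) + 2^(-4) + 2^(-8) + 2^(-8)
= 0.5 + 0.5 + 0.125 + 0.0625 + 0.00390625 + 0.00390625
= 1.1953
Since 1.1953 > 1, prefix-free code does not exist


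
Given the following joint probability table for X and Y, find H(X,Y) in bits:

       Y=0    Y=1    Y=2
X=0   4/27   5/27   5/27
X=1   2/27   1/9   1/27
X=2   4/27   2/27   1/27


H(X,Y) = -Σ p(x,y) log₂ p(x,y)
  p(0,0)=4/27: -0.1481 × log₂(0.1481) = 0.4081
  p(0,1)=5/27: -0.1852 × log₂(0.1852) = 0.4505
  p(0,2)=5/27: -0.1852 × log₂(0.1852) = 0.4505
  p(1,0)=2/27: -0.0741 × log₂(0.0741) = 0.2781
  p(1,1)=1/9: -0.1111 × log₂(0.1111) = 0.3522
  p(1,2)=1/27: -0.0370 × log₂(0.0370) = 0.1761
  p(2,0)=4/27: -0.1481 × log₂(0.1481) = 0.4081
  p(2,1)=2/27: -0.0741 × log₂(0.0741) = 0.2781
  p(2,2)=1/27: -0.0370 × log₂(0.0370) = 0.1761
H(X,Y) = 2.9781 bits


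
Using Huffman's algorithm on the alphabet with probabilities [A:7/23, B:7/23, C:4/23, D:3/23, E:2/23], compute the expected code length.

Huffman tree construction:
Combine smallest probabilities repeatedly
Resulting codes:
  A: 10 (length 2)
  B: 11 (length 2)
  C: 00 (length 2)
  D: 011 (length 3)
  E: 010 (length 3)
Average length = Σ p(s) × length(s) = 2.2174 bits


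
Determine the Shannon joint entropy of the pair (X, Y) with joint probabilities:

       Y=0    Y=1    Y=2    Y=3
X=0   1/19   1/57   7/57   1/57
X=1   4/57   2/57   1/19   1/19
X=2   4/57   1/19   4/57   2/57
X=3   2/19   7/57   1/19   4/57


H(X,Y) = -Σ p(x,y) log₂ p(x,y)
  p(0,0)=1/19: -0.0526 × log₂(0.0526) = 0.2236
  p(0,1)=1/57: -0.0175 × log₂(0.0175) = 0.1023
  p(0,2)=7/57: -0.1228 × log₂(0.1228) = 0.3716
  p(0,3)=1/57: -0.0175 × log₂(0.0175) = 0.1023
  p(1,0)=4/57: -0.0702 × log₂(0.0702) = 0.2690
  p(1,1)=2/57: -0.0351 × log₂(0.0351) = 0.1696
  p(1,2)=1/19: -0.0526 × log₂(0.0526) = 0.2236
  p(1,3)=1/19: -0.0526 × log₂(0.0526) = 0.2236
  p(2,0)=4/57: -0.0702 × log₂(0.0702) = 0.2690
  p(2,1)=1/19: -0.0526 × log₂(0.0526) = 0.2236
  p(2,2)=4/57: -0.0702 × log₂(0.0702) = 0.2690
  p(2,3)=2/57: -0.0351 × log₂(0.0351) = 0.1696
  p(3,0)=2/19: -0.1053 × log₂(0.1053) = 0.3419
  p(3,1)=7/57: -0.1228 × log₂(0.1228) = 0.3716
  p(3,2)=1/19: -0.0526 × log₂(0.0526) = 0.2236
  p(3,3)=4/57: -0.0702 × log₂(0.0702) = 0.2690
H(X,Y) = 3.8226 bits


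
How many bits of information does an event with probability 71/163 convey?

Information content I(x) = -log₂(p(x))
I = -log₂(71/163) = -log₂(0.4356)
I = 1.1990 bits


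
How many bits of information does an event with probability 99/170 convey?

Information content I(x) = -log₂(p(x))
I = -log₂(99/170) = -log₂(0.5824)
I = 0.7800 bits


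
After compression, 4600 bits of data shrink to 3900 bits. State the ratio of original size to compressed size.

Compression ratio = Original / Compressed
= 4600 / 3900 = 1.18:1


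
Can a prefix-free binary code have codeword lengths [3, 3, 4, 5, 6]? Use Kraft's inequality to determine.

Kraft inequality: Σ 2^(-l_i) ≤ 1 for prefix-free code
Calculating: 2^(-3) + 2^(-3) + 2^(-4) + 2^(-5) + 2^(-6)
= 0.125 + 0.125 + 0.0625 + 0.03125 + 0.015625
= 0.3594
Since 0.3594 ≤ 1, prefix-free code exists


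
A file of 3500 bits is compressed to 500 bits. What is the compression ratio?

Compression ratio = Original / Compressed
= 3500 / 500 = 7.00:1


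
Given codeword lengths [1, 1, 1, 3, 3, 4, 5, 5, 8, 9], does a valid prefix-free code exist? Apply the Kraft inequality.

Kraft inequality: Σ 2^(-l_i) ≤ 1 for prefix-free code
Calculating: 2^(-1) + 2^(-1) + 2^(-1) + 2^(-3) + 2^(-3) + 2^(-4) + 2^(-5) + 2^(-5) + 2^(-8) + 2^(-9)
= 0.5 + 0.5 + 0.5 + 0.125 + 0.125 + 0.0625 + 0.03125 + 0.03125 + 0.00390625 + 0.001953125
= 1.8809
Since 1.8809 > 1, prefix-free code does not exist


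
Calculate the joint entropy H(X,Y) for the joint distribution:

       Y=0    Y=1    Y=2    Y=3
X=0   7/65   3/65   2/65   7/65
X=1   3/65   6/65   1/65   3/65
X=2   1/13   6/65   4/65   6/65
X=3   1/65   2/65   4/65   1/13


H(X,Y) = -Σ p(x,y) log₂ p(x,y)
  p(0,0)=7/65: -0.1077 × log₂(0.1077) = 0.3462
  p(0,1)=3/65: -0.0462 × log₂(0.0462) = 0.2048
  p(0,2)=2/65: -0.0308 × log₂(0.0308) = 0.1545
  p(0,3)=7/65: -0.1077 × log₂(0.1077) = 0.3462
  p(1,0)=3/65: -0.0462 × log₂(0.0462) = 0.2048
  p(1,1)=6/65: -0.0923 × log₂(0.0923) = 0.3173
  p(1,2)=1/65: -0.0154 × log₂(0.0154) = 0.0927
  p(1,3)=3/65: -0.0462 × log₂(0.0462) = 0.2048
  p(2,0)=1/13: -0.0769 × log₂(0.0769) = 0.2846
  p(2,1)=6/65: -0.0923 × log₂(0.0923) = 0.3173
  p(2,2)=4/65: -0.0615 × log₂(0.0615) = 0.2475
  p(2,3)=6/65: -0.0923 × log₂(0.0923) = 0.3173
  p(3,0)=1/65: -0.0154 × log₂(0.0154) = 0.0927
  p(3,1)=2/65: -0.0308 × log₂(0.0308) = 0.1545
  p(3,2)=4/65: -0.0615 × log₂(0.0615) = 0.2475
  p(3,3)=1/13: -0.0769 × log₂(0.0769) = 0.2846
H(X,Y) = 3.8175 bits


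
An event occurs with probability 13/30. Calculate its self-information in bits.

Information content I(x) = -log₂(p(x))
I = -log₂(13/30) = -log₂(0.4333)
I = 1.2065 bits


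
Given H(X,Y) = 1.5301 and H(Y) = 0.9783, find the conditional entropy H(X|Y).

Chain rule: H(X,Y) = H(X|Y) + H(Y)
H(X|Y) = H(X,Y) - H(Y) = 1.5301 - 0.9783 = 0.5518 bits


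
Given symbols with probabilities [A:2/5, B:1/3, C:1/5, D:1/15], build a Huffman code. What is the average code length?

Huffman tree construction:
Combine smallest probabilities repeatedly
Resulting codes:
  A: 0 (length 1)
  B: 11 (length 2)
  C: 101 (length 3)
  D: 100 (length 3)
Average length = Σ p(s) × length(s) = 1.8667 bits


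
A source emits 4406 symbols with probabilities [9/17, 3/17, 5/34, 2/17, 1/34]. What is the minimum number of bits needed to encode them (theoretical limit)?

Entropy H = 1.8469 bits/symbol
Minimum bits = H × n = 1.8469 × 4406
= 8137.58 bits


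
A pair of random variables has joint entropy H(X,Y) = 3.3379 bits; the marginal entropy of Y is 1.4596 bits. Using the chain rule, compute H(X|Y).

Chain rule: H(X,Y) = H(X|Y) + H(Y)
H(X|Y) = H(X,Y) - H(Y) = 3.3379 - 1.4596 = 1.8783 bits


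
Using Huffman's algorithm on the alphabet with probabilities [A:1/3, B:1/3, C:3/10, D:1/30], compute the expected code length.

Huffman tree construction:
Combine smallest probabilities repeatedly
Resulting codes:
  A: 10 (length 2)
  B: 11 (length 2)
  C: 01 (length 2)
  D: 00 (length 2)
Average length = Σ p(s) × length(s) = 2.0000 bits


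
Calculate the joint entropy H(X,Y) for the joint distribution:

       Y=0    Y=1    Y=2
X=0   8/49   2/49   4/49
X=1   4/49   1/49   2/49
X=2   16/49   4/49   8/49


H(X,Y) = -Σ p(x,y) log₂ p(x,y)
  p(0,0)=8/49: -0.1633 × log₂(0.1633) = 0.4269
  p(0,1)=2/49: -0.0408 × log₂(0.0408) = 0.1884
  p(0,2)=4/49: -0.0816 × log₂(0.0816) = 0.2951
  p(1,0)=4/49: -0.0816 × log₂(0.0816) = 0.2951
  p(1,1)=1/49: -0.0204 × log₂(0.0204) = 0.1146
  p(1,2)=2/49: -0.0408 × log₂(0.0408) = 0.1884
  p(2,0)=16/49: -0.3265 × log₂(0.3265) = 0.5273
  p(2,1)=4/49: -0.0816 × log₂(0.0816) = 0.2951
  p(2,2)=8/49: -0.1633 × log₂(0.1633) = 0.4269
H(X,Y) = 2.7576 bits


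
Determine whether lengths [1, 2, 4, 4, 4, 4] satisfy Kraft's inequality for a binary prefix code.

Kraft inequality: Σ 2^(-l_i) ≤ 1 for prefix-free code
Calculating: 2^(-1) + 2^(-2) + 2^(-4) + 2^(-4) + 2^(-4) + 2^(-4)
= 0.5 + 0.25 + 0.0625 + 0.0625 + 0.0625 + 0.0625
= 1.0000
Since 1.0000 ≤ 1, prefix-free code exists


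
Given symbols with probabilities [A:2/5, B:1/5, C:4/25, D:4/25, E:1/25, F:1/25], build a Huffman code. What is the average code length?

Huffman tree construction:
Combine smallest probabilities repeatedly
Resulting codes:
  A: 0 (length 1)
  B: 111 (length 3)
  C: 101 (length 3)
  D: 110 (length 3)
  E: 1000 (length 4)
  F: 1001 (length 4)
Average length = Σ p(s) × length(s) = 2.2800 bits


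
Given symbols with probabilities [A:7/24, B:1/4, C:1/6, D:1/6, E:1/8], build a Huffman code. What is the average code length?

Huffman tree construction:
Combine smallest probabilities repeatedly
Resulting codes:
  A: 10 (length 2)
  B: 01 (length 2)
  C: 111 (length 3)
  D: 00 (length 2)
  E: 110 (length 3)
Average length = Σ p(s) × length(s) = 2.2917 bits


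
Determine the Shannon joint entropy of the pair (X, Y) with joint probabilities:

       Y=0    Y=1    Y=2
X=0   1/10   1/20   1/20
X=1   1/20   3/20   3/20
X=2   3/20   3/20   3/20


H(X,Y) = -Σ p(x,y) log₂ p(x,y)
  p(0,0)=1/10: -0.1000 × log₂(0.1000) = 0.3322
  p(0,1)=1/20: -0.0500 × log₂(0.0500) = 0.2161
  p(0,2)=1/20: -0.0500 × log₂(0.0500) = 0.2161
  p(1,0)=1/20: -0.0500 × log₂(0.0500) = 0.2161
  p(1,1)=3/20: -0.1500 × log₂(0.1500) = 0.4105
  p(1,2)=3/20: -0.1500 × log₂(0.1500) = 0.4105
  p(2,0)=3/20: -0.1500 × log₂(0.1500) = 0.4105
  p(2,1)=3/20: -0.1500 × log₂(0.1500) = 0.4105
  p(2,2)=3/20: -0.1500 × log₂(0.1500) = 0.4105
H(X,Y) = 3.0332 bits


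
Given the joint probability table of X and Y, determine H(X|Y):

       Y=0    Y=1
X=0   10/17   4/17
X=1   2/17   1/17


H(X|Y) = Σ_y p(y) H(X|Y=y)
  p(Y=0) = 12/17, H(X|Y=0) = 0.6500
  p(Y=1) = 5/17, H(X|Y=1) = 0.7219
H(X|Y) = 0.7059×0.6500 + 0.2941×0.7219 = 0.6712 bits


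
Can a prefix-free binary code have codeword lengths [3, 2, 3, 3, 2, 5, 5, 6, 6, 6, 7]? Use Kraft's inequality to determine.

Kraft inequality: Σ 2^(-l_i) ≤ 1 for prefix-free code
Calculating: 2^(-3) + 2^(-2) + 2^(-3) + 2^(-3) + 2^(-2) + 2^(-5) + 2^(-5) + 2^(-6) + 2^(-6) + 2^(-6) + 2^(-7)
= 0.125 + 0.25 + 0.125 + 0.125 + 0.25 + 0.03125 + 0.03125 + 0.015625 + 0.015625 + 0.015625 + 0.0078125
= 0.9922
Since 0.9922 ≤ 1, prefix-free code exists


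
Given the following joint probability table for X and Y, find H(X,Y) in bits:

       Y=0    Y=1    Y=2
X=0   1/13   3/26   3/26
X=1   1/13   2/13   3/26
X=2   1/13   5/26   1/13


H(X,Y) = -Σ p(x,y) log₂ p(x,y)
  p(0,0)=1/13: -0.0769 × log₂(0.0769) = 0.2846
  p(0,1)=3/26: -0.1154 × log₂(0.1154) = 0.3595
  p(0,2)=3/26: -0.1154 × log₂(0.1154) = 0.3595
  p(1,0)=1/13: -0.0769 × log₂(0.0769) = 0.2846
  p(1,1)=2/13: -0.1538 × log₂(0.1538) = 0.4155
  p(1,2)=3/26: -0.1154 × log₂(0.1154) = 0.3595
  p(2,0)=1/13: -0.0769 × log₂(0.0769) = 0.2846
  p(2,1)=5/26: -0.1923 × log₂(0.1923) = 0.4574
  p(2,2)=1/13: -0.0769 × log₂(0.0769) = 0.2846
H(X,Y) = 3.0899 bits


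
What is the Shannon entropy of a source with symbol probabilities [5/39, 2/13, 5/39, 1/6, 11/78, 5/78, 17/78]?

H(X) = -Σ p(x) log₂ p(x)
  -5/39 × log₂(5/39) = 0.3799
  -2/13 × log₂(2/13) = 0.4155
  -5/39 × log₂(5/39) = 0.3799
  -1/6 × log₂(1/6) = 0.4308
  -11/78 × log₂(11/78) = 0.3985
  -5/78 × log₂(5/78) = 0.2541
  -17/78 × log₂(17/78) = 0.4790
H(X) = 2.7378 bits


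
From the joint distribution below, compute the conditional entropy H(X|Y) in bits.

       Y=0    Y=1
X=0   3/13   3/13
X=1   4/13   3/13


H(X|Y) = Σ_y p(y) H(X|Y=y)
  p(Y=0) = 7/13, H(X|Y=0) = 0.9852
  p(Y=1) = 6/13, H(X|Y=1) = 1.0000
H(X|Y) = 0.5385×0.9852 + 0.4615×1.0000 = 0.9920 bits


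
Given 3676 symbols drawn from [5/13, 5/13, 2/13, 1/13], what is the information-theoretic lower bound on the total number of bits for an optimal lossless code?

Entropy H = 1.7605 bits/symbol
Minimum bits = H × n = 1.7605 × 3676
= 6471.58 bits


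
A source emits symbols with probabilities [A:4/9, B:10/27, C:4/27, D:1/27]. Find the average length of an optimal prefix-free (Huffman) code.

Huffman tree construction:
Combine smallest probabilities repeatedly
Resulting codes:
  A: 0 (length 1)
  B: 11 (length 2)
  C: 101 (length 3)
  D: 100 (length 3)
Average length = Σ p(s) × length(s) = 1.7407 bits


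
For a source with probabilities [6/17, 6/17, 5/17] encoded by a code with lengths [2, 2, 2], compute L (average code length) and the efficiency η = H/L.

Average length L = Σ p_i × l_i = 2.0000 bits
Entropy H = 1.5799 bits
Efficiency η = H/L × 100% = 78.99%


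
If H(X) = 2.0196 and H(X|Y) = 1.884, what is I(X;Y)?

I(X;Y) = H(X) - H(X|Y)
I(X;Y) = 2.0196 - 1.884 = 0.1356 bits


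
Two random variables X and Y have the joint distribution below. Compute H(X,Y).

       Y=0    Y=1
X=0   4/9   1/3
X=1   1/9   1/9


H(X,Y) = -Σ p(x,y) log₂ p(x,y)
  p(0,0)=4/9: -0.4444 × log₂(0.4444) = 0.5200
  p(0,1)=1/3: -0.3333 × log₂(0.3333) = 0.5283
  p(1,0)=1/9: -0.1111 × log₂(0.1111) = 0.3522
  p(1,1)=1/9: -0.1111 × log₂(0.1111) = 0.3522
H(X,Y) = 1.7527 bits


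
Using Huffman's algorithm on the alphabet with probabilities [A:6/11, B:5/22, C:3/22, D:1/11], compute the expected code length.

Huffman tree construction:
Combine smallest probabilities repeatedly
Resulting codes:
  A: 1 (length 1)
  B: 00 (length 2)
  C: 011 (length 3)
  D: 010 (length 3)
Average length = Σ p(s) × length(s) = 1.6818 bits


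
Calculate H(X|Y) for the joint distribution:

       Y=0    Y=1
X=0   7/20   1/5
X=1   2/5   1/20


H(X|Y) = Σ_y p(y) H(X|Y=y)
  p(Y=0) = 3/4, H(X|Y=0) = 0.9968
  p(Y=1) = 1/4, H(X|Y=1) = 0.7219
H(X|Y) = 0.7500×0.9968 + 0.2500×0.7219 = 0.9281 bits


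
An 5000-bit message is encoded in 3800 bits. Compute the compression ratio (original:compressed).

Compression ratio = Original / Compressed
= 5000 / 3800 = 1.32:1
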